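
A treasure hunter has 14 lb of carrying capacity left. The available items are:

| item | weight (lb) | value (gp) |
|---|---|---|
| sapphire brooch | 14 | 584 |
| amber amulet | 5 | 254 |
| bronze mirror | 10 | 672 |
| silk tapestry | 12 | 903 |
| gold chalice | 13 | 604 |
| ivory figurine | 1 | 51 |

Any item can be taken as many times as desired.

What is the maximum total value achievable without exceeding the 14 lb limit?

Density check — silk tapestry 75.25, bronze mirror 67.20, ivory figurine 51.00 are the best per lb.
The ratio ordering already packs tightly: silk tapestry + 2×ivory figurine, 14 lb, 1005.
That's the maximum — no swap from here does better than 1005.

1005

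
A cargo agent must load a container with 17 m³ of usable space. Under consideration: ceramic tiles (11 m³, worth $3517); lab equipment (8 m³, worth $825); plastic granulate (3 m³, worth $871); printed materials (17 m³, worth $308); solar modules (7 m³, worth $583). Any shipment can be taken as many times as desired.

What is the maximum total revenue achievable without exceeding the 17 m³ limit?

The ratio ordering already packs tightly: ceramic tiles + 2×plastic granulate, 17 m³, 5259.
Nothing else within 17 m³ beats 5259.

5259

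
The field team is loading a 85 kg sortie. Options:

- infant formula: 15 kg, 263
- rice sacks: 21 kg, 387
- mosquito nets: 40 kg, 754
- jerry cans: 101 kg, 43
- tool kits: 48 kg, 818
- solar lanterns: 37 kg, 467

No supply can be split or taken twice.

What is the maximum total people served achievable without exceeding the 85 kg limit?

1468

A density-first pass picks infant formula + rice sacks + mosquito nets — 1404 at 76 kg.
The 40 kg tied up in mosquito nets is better spent on tool kits — total rises to 1468 (84 kg).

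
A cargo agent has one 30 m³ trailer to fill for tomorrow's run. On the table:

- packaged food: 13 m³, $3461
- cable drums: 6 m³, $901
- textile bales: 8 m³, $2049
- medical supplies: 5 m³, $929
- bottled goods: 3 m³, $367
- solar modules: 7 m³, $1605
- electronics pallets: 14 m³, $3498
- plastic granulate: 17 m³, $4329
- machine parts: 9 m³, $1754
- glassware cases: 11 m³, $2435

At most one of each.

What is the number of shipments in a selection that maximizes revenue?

2

The maximum revenue within 30 m³ is 7790.
For example packaged food + plastic granulate achieves it, using 30 m³.
Any selection reaching 7790 contains exactly 2 shipments.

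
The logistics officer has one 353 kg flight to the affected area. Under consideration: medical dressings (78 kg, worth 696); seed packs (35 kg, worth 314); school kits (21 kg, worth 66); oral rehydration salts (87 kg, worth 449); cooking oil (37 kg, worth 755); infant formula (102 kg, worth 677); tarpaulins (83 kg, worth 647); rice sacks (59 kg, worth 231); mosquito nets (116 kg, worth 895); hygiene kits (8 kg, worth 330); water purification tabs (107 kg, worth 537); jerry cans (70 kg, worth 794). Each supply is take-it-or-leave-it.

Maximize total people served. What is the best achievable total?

By people served per kg: hygiene kits 41.25, cooking oil 20.41, jerry cans 11.34 lead.
Greedy by ratio would take medical dressings + seed packs + school kits + cooking oil + tarpaulins + hygiene kits + jerry cans: 332 kg used, total 3602.
The 104 kg tied up in school kits and tarpaulins is better spent on mosquito nets — total rises to 3784 (344 kg).
Runner-up seed packs + cooking oil + tarpaulins + mosquito nets + hygiene kits + jerry cans tops out at 3735.

3784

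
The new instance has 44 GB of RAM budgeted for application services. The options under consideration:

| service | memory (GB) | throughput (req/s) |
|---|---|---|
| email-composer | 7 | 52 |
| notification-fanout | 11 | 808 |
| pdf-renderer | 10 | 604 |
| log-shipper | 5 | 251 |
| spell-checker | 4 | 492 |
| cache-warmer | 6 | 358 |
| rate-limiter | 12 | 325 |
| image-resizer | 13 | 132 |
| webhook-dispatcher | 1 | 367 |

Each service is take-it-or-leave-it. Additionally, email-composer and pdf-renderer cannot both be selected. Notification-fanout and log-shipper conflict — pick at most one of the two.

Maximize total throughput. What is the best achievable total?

Notification-fanout + pdf-renderer + spell-checker + cache-warmer + rate-limiter + webhook-dispatcher uses 44 of the 44 GB and totals 2954.

2954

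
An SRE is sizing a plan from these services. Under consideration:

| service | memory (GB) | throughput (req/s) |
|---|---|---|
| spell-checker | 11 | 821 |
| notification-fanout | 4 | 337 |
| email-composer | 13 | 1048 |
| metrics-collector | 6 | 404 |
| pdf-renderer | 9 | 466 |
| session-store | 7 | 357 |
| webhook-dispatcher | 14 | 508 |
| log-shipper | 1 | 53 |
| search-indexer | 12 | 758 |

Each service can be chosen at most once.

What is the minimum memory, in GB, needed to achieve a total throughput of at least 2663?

35

Minimise GB subject to total throughput ≥ 2663.
spell-checker + notification-fanout + email-composer + metrics-collector + log-shipper: 2663 throughput at 35 GB.
No combination under 35 GB hits 2663.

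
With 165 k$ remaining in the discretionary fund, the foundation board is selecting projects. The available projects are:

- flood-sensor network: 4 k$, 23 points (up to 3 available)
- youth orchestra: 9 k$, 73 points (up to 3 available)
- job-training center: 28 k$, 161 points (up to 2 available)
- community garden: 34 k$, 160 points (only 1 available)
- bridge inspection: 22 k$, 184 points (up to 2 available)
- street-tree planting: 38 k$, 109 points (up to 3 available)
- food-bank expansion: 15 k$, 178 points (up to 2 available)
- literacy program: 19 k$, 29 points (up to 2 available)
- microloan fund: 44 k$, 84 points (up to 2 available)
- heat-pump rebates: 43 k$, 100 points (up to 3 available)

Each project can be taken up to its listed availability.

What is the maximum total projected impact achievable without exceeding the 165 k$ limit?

Density check — food-bank expansion 11.87, bridge inspection 8.36, youth orchestra 8.11 are the best per k$.
Greedy by ratio would take 3×flood-sensor network + 3×youth orchestra + job-training center + 2×bridge inspection + 2×food-bank expansion + literacy program: 160 k$ used, total 1202.
Dropping flood-sensor network and literacy program frees 23 k$; slotting in job-training center (28 k$) lifts the total to 1311 at 165 k$.
Nothing else within 165 k$ beats 1311.

1311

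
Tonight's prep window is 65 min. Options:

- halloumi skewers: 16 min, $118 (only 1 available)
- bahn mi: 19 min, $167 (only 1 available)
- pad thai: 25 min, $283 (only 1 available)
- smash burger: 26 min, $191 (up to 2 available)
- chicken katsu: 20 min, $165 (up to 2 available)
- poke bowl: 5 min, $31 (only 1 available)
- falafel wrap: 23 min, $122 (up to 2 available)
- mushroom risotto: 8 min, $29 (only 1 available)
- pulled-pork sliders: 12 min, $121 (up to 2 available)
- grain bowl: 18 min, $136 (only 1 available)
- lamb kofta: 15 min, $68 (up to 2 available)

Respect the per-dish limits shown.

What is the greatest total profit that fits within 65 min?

Density check — pad thai 11.32, pulled-pork sliders 10.08, bahn mi 8.79, chicken katsu 8.25 are the best per min.
Halloumi skewers + pad thai + 2×pulled-pork sliders uses 65 of the 65 min and totals 643.

643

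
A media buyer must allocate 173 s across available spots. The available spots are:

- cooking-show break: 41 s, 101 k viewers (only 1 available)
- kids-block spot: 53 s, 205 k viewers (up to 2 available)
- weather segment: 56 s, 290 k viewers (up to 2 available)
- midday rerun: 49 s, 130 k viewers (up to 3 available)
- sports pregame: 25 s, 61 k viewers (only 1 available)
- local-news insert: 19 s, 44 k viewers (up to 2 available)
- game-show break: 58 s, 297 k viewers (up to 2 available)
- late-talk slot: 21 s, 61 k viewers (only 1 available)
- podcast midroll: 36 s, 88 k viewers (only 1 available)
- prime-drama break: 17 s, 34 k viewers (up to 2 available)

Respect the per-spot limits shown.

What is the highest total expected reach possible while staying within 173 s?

884

Density check — weather segment 5.18, game-show break 5.12, kids-block spot 3.87 are the best per s.
A density-first pass picks 2×weather segment + game-show break — 877 at 170 s.
Dropping weather segment frees 56 s; slotting in game-show break (58 s) lifts the total to 884 at 172 s.
No other feasible combination exceeds 884.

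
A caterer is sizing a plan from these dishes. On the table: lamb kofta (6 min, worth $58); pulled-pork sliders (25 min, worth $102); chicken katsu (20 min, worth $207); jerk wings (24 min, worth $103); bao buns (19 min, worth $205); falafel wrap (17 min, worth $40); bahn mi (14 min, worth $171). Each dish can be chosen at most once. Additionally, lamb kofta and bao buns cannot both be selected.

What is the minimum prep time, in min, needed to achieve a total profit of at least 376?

33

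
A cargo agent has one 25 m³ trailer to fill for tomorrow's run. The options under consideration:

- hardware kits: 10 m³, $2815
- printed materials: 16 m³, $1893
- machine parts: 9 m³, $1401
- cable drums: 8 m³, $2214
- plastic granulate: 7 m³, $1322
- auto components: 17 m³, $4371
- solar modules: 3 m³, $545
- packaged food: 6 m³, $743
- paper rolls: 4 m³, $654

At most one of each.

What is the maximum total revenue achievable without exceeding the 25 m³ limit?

Taking the top-ratio shipments first gives hardware kits + cable drums + plastic granulate for 6351 (25 m³).
The 17 m³ tied up in hardware kits and plastic granulate is better spent on auto components — total rises to 6585 (25 m³).

6585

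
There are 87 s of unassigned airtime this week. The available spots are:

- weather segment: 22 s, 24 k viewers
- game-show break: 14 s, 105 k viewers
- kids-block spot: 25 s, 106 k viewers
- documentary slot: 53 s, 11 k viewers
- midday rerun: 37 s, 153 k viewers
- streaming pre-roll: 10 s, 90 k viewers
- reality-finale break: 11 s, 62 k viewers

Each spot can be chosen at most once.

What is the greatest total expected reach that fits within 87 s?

454

A density-first pass picks weather segment + game-show break + kids-block spot + streaming pre-roll + reality-finale break — 387 at 82 s.
Dropping weather segment and reality-finale break frees 33 s; slotting in midday rerun (37 s) lifts the total to 454 at 86 s.
Nothing else within 87 s beats 454.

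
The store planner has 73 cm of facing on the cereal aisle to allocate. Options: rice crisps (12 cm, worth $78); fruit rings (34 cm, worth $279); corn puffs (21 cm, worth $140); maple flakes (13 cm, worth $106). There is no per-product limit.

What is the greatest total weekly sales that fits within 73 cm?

Greedy by ratio would take 2×fruit rings: 68 cm used, total 558.
Dropping fruit rings frees 34 cm; slotting in 3×maple flakes (39 cm) lifts the total to 597 at 73 cm.

597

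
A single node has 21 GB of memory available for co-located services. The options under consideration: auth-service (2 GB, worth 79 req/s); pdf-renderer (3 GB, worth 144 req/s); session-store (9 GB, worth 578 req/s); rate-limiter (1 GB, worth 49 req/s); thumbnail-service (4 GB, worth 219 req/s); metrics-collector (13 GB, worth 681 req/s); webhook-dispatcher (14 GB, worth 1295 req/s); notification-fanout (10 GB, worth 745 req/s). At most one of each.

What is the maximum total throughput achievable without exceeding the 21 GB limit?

A density-first pass picks auth-service + rate-limiter + thumbnail-service + webhook-dispatcher — 1642 at 21 GB.
The 3 GB tied up in auth-service and rate-limiter is better spent on pdf-renderer — total rises to 1658 (21 GB).

1658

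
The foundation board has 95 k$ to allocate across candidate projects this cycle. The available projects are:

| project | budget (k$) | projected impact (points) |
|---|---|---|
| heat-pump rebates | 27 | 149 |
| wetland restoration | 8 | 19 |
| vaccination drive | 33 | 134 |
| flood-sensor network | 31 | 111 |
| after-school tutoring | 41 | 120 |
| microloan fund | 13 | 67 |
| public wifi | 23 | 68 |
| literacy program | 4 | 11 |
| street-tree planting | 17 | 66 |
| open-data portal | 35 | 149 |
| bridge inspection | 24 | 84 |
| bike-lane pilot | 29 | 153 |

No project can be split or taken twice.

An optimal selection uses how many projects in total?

Best achievable projected impact is 462.
heat-pump rebates + literacy program + open-data portal + bike-lane pilot hits 462 at 95 k$.
Any selection reaching 462 contains exactly 4 projects.

4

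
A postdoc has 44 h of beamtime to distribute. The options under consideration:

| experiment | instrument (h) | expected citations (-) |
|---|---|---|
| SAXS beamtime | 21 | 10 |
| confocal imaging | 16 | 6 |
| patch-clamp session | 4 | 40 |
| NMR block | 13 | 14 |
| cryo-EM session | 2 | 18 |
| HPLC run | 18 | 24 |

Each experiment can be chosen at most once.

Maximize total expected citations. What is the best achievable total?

96

Taking patch-clamp session + NMR block + cryo-EM session + HPLC run: 37 h used, 96 in expected citations.
The spare 7 h is too small for any remaining experiment, and no exchange beats 96.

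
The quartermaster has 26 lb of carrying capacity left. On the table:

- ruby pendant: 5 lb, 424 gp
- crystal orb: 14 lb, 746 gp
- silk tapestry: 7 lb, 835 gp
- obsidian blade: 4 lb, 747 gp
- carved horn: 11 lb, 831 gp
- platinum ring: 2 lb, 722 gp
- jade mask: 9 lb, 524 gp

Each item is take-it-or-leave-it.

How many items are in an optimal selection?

Optimal total is 3135.
One optimal bundle: silk tapestry + obsidian blade + carved horn + platinum ring (24 lb).
All optima have 4 items.

4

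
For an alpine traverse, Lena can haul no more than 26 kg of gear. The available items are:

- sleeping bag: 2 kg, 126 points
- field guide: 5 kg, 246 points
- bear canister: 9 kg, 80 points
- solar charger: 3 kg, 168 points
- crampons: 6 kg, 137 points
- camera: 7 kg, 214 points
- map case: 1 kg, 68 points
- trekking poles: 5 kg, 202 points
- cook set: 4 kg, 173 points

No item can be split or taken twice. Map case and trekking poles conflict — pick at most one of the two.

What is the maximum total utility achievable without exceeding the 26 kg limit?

1129

Best packing: sleeping bag + field guide + solar charger + camera + trekking poles + cook set — 26 kg, 1129 total.
Every other selection either busts 26 kg or breaks a pairing rule or fails to beat 1129.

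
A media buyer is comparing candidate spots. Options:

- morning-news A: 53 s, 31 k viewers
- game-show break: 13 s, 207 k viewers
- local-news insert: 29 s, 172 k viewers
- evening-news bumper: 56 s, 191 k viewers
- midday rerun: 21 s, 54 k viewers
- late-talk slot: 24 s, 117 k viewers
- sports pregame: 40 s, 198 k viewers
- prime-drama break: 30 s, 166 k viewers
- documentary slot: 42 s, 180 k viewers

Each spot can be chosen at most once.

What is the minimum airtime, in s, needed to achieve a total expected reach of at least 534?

Need the lightest bundle worth ≥ 534.
game-show break + local-news insert + prime-drama break reaches 545 using 72 s.
Any bundle with less than 72 s falls short of 534.

72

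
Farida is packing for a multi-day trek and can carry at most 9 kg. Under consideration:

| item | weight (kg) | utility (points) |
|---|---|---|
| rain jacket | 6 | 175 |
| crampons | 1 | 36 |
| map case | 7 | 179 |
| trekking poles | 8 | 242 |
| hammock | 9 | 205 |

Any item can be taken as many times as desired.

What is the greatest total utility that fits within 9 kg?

Best packing: 9×crampons — 9 kg, 324 total.
Nothing else within 9 kg beats 324.

324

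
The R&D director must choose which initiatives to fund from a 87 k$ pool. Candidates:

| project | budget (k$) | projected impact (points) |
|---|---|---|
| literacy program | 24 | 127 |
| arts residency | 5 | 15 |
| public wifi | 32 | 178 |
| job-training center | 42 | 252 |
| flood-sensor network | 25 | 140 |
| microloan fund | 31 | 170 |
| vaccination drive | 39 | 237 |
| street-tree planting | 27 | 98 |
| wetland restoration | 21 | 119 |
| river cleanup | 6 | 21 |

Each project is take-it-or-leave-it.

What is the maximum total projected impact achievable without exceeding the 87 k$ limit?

Taking job-training center + vaccination drive + river cleanup: 87 k$ used, 510 in projected impact.

510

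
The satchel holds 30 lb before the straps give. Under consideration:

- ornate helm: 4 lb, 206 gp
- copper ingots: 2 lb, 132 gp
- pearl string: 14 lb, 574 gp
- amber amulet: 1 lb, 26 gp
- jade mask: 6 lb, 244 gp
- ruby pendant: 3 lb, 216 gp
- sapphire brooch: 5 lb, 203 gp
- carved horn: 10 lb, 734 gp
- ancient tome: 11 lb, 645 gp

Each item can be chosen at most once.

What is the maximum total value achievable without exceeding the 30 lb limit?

1933

By value per lb: carved horn 73.40, ruby pendant 72.00, copper ingots 66.00 lead.
Taking ornate helm + copper ingots + ruby pendant + carved horn + ancient tome: 30 lb used, 1933 in value.
Every other selection either busts 30 lb or fails to beat 1933.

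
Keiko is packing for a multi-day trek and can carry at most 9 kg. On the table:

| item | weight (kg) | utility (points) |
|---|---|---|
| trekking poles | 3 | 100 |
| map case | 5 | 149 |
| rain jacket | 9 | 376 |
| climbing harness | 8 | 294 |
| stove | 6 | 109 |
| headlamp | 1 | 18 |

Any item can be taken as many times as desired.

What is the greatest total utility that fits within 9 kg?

376

Taking rain jacket: 9 kg used, 376 in utility.
Nothing else within 9 kg beats 376.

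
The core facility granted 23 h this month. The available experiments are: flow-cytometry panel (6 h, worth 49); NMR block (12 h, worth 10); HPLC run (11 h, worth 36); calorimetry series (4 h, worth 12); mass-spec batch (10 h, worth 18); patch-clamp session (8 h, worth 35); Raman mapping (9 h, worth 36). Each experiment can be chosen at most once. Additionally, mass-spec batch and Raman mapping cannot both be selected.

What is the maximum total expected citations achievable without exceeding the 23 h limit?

120

By expected citations per h: flow-cytometry panel 8.17, patch-clamp session 4.38, Raman mapping 4.00, HPLC run 3.27 lead.
Flow-cytometry panel + patch-clamp session + Raman mapping uses 23 of the 23 h and totals 120.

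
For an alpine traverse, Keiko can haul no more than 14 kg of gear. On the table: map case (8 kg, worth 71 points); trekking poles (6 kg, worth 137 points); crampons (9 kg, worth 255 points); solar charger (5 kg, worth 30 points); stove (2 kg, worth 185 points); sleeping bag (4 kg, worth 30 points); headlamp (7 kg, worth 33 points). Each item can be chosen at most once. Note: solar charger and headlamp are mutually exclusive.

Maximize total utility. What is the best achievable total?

Best packing: crampons + stove — 11 kg, 440 total.
Next best is trekking poles + solar charger + stove at 352 (13 kg) — short by 88.

440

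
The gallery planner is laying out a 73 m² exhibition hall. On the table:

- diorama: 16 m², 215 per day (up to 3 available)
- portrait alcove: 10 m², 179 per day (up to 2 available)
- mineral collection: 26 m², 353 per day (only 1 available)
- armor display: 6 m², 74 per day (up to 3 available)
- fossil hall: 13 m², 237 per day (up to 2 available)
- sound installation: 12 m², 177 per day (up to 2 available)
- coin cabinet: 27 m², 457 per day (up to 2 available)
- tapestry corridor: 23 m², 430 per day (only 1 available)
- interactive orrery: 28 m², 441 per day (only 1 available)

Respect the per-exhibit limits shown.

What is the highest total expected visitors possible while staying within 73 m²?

The ratio heuristic lands on 2×portrait alcove + 2×fossil hall + tapestry corridor (1262) but leaves 4 m² idle.
Replace portrait alcove and fossil hall with coin cabinet: the trade gains 41 net, giving 1303 at 73 m².

1303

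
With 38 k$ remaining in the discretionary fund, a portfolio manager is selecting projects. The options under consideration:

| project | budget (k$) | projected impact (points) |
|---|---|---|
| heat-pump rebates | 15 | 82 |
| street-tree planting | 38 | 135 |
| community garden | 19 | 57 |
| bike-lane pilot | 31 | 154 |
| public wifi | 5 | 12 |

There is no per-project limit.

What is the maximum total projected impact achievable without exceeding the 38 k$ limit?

Density check — heat-pump rebates 5.47, bike-lane pilot 4.97, street-tree planting 3.55 are the best per k$.
Best packing: 2×heat-pump rebates + public wifi — 35 k$, 176 total.

176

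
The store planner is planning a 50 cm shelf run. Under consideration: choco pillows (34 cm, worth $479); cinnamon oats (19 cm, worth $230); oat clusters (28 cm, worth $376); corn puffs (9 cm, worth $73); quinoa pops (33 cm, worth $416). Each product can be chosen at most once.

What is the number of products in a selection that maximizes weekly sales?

2

The maximum weekly sales within 50 cm is 606.
cinnamon oats + oat clusters hits 606 at 47 cm.
Any selection reaching 606 contains exactly 2 products.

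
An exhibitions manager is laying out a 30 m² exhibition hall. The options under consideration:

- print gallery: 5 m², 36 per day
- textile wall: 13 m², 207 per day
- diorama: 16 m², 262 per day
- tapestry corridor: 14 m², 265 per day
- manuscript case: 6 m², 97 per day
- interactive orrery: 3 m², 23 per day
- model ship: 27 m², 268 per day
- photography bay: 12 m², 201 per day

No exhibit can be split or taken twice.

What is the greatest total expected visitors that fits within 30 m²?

527

Greedy by ratio would take tapestry corridor + interactive orrery + photography bay: 29 m² used, total 489.
Replace interactive orrery and photography bay with diorama: the trade gains 38 net, giving 527 at 30 m².
No other feasible combination exceeds 527.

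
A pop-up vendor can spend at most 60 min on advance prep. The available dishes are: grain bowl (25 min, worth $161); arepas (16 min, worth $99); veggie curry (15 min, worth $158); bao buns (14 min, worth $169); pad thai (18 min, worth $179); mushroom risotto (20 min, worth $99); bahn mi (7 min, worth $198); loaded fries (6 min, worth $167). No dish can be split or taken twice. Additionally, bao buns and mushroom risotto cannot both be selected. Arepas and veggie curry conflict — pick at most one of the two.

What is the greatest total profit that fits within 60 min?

871

The ratio ordering already packs tightly: veggie curry + bao buns + pad thai + bahn mi + loaded fries, 60 min, 871.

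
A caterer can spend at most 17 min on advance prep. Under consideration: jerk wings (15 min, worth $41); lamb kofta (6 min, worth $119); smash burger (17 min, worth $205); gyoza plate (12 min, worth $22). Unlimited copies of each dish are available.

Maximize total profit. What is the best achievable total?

Density check — lamb kofta 19.83, smash burger 12.06, jerk wings 2.73 are the best per min.
Taking 2×lamb kofta: 12 min used, 238 in profit.

238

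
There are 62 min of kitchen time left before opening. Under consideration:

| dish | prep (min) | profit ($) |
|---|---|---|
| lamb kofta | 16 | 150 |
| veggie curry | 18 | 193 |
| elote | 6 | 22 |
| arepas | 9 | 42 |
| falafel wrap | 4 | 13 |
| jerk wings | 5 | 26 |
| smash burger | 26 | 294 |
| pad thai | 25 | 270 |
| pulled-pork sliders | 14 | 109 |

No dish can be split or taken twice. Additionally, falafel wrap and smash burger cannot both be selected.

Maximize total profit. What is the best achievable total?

A density-first pass picks elote + jerk wings + smash burger + pad thai — 612 at 62 min.
Reworking the packing: lamb kofta + veggie curry + smash burger uses 60 min and improves the total to 637.
Every other selection either busts 62 min or breaks a pairing rule or fails to beat 637.

637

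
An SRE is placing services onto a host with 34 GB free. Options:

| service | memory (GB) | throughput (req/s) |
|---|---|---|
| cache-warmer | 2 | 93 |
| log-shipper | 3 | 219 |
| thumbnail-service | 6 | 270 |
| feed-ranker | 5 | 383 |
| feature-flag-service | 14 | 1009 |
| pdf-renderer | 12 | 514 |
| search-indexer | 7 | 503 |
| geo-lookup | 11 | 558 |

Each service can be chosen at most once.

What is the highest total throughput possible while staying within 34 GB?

2258

Ranking by ratio (throughput/GB): feed-ranker 76.60, log-shipper 73.00, feature-flag-service 72.07.
Filling by ratio: cache-warmer + log-shipper + feed-ranker + feature-flag-service + search-indexer for 2207, with 3 GB left unused.
The 3 GB tied up in log-shipper is better spent on thumbnail-service — total rises to 2258 (34 GB).
Every other selection either busts 34 GB or fails to beat 2258.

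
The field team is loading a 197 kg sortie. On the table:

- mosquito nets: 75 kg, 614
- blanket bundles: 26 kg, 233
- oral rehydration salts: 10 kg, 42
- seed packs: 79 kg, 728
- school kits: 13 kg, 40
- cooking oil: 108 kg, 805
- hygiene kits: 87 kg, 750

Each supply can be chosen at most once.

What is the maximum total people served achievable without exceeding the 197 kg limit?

1711

Blanket bundles + seed packs + hygiene kits uses 192 of the 197 kg and totals 1711.
Nothing else within 197 kg beats 1711.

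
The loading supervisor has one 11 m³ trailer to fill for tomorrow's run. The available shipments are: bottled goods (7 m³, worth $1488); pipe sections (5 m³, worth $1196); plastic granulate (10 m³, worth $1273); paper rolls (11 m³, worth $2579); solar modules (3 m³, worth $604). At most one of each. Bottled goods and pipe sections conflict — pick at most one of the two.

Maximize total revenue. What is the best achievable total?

2579

By revenue per m³: pipe sections 239.20, paper rolls 234.45, bottled goods 212.57 lead.
The ratio heuristic lands on pipe sections + solar modules (1800) but leaves 3 m³ idle.
Replace pipe sections and solar modules with paper rolls: the trade gains 779 net, giving 2579 at 11 m³.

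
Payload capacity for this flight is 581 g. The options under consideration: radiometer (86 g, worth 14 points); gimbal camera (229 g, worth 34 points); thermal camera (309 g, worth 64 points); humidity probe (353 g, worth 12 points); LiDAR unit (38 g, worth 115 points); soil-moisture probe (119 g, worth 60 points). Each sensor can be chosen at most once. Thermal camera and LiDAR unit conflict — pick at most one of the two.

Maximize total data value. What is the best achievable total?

223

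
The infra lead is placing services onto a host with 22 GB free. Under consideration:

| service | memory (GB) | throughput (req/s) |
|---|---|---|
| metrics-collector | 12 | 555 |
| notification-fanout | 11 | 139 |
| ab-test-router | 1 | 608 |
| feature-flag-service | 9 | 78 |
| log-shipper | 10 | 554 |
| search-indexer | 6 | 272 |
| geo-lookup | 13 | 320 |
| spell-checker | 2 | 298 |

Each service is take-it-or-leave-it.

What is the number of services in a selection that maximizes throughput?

4

Optimal total is 1733.
One optimal bundle: metrics-collector + ab-test-router + search-indexer + spell-checker (21 GB).
Any selection reaching 1733 contains exactly 4 services.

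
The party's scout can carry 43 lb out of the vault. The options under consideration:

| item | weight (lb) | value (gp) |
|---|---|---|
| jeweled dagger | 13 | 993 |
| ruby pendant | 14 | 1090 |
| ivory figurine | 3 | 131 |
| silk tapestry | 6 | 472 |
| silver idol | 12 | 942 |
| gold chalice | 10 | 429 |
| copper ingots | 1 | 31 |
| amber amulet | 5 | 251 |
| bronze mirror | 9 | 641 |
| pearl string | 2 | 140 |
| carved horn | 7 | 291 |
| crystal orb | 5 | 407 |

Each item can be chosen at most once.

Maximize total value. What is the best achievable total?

3285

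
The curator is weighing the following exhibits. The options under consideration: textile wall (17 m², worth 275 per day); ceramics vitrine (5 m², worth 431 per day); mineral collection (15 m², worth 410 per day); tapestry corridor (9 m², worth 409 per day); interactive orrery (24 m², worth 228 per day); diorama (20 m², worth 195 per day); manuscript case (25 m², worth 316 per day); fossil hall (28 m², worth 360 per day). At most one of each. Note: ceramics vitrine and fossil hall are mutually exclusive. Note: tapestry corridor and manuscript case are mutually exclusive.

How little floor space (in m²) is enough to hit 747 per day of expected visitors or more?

14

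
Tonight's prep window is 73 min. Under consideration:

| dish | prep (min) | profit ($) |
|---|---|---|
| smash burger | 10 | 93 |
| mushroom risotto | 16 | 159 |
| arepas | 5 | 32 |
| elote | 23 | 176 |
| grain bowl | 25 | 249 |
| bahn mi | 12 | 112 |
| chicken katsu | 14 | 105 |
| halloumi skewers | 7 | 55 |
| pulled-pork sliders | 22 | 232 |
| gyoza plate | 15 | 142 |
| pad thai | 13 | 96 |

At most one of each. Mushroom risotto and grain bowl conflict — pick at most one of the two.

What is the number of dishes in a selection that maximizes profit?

Best achievable profit is 716.
For example smash burger + grain bowl + pulled-pork sliders + gyoza plate achieves it, using 72 min.
All optima have 4 dishes.

4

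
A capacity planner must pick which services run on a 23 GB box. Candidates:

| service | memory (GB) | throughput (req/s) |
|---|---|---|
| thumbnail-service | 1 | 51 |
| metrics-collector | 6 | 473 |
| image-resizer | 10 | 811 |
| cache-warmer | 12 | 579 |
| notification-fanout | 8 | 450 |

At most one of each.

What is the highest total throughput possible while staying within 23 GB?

Greedy by ratio would take thumbnail-service + metrics-collector + image-resizer: 17 GB used, total 1335.
Replace metrics-collector with cache-warmer: the trade gains 106 net, giving 1441 at 23 GB.
An exhaustive check of the 32 subsets confirms 1441.

1441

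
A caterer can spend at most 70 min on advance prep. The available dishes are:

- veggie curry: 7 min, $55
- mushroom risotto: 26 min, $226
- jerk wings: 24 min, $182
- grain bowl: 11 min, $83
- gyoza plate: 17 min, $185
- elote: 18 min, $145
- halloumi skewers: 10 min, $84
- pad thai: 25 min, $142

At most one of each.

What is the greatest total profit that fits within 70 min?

611

By profit per min: gyoza plate 10.88, mushroom risotto 8.69, halloumi skewers 8.40 lead.
Greedy by ratio would take veggie curry + mushroom risotto + gyoza plate + halloumi skewers: 60 min used, total 550.
Dropping halloumi skewers frees 10 min; slotting in elote (18 min) lifts the total to 611 at 68 min.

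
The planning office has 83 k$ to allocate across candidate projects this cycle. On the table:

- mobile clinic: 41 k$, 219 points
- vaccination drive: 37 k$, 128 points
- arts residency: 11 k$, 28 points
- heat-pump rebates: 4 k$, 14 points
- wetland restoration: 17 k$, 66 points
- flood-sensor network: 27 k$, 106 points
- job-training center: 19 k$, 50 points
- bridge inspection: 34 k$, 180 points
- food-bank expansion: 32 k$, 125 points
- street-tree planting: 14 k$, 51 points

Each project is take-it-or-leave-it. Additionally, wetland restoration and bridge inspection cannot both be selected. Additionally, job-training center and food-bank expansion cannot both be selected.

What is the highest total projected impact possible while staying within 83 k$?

413

Taking mobile clinic + heat-pump rebates + bridge inspection: 79 k$ used, 413 in projected impact.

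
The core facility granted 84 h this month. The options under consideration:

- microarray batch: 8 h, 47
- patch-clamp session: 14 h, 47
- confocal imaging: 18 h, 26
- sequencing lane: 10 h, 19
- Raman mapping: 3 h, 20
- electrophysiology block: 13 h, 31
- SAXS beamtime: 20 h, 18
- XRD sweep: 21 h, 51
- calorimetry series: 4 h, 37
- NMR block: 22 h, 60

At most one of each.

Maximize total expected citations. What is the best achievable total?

Best packing: microarray batch + patch-clamp session + sequencing lane + Raman mapping + XRD sweep + calorimetry series + NMR block — 82 h, 281 total.
No other feasible combination exceeds 281.

281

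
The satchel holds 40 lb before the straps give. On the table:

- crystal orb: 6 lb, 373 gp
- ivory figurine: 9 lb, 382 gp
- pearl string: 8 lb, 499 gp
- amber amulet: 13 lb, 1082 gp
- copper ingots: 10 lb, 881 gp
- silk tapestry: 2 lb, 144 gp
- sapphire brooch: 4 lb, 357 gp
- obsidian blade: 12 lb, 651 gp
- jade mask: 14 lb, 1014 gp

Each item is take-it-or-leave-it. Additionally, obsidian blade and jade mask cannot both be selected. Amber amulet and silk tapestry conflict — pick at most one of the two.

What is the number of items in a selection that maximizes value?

3

Best achievable value is 2977.
For example amber amulet + copper ingots + jade mask achieves it, using 37 lb.
Every optimal selection uses 3 items.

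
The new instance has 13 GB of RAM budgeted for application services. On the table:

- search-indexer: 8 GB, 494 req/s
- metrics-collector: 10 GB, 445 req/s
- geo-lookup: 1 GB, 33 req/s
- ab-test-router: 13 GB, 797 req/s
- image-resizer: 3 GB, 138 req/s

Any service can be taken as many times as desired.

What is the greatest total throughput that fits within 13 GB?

797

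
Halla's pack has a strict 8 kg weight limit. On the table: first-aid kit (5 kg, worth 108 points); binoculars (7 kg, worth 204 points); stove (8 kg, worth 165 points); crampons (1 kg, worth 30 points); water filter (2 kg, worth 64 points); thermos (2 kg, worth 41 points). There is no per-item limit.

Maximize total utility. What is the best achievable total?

256

Best packing: 4×water filter — 8 kg, 256 total.
That's the maximum — no swap from here does better than 256.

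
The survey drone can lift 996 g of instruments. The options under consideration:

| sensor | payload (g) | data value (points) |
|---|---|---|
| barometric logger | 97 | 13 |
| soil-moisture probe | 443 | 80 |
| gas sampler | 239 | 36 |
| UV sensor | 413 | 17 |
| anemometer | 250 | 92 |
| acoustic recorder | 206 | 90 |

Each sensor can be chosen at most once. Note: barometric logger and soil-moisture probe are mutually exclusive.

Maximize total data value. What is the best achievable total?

Soil-moisture probe + anemometer + acoustic recorder uses 899 of the 996 g and totals 262.
An exhaustive check of the 64 subsets confirms 262.

262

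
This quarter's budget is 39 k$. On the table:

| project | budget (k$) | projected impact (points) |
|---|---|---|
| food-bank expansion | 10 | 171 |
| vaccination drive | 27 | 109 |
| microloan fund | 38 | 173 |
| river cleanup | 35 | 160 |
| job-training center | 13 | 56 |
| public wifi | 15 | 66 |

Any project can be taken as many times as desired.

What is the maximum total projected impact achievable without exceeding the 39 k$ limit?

By projected impact per k$: food-bank expansion 17.10, river cleanup 4.57, microloan fund 4.55, public wifi 4.40 lead.
The ratio ordering already packs tightly: 3×food-bank expansion, 30 k$, 513.
That's the maximum — no swap from here does better than 513.

513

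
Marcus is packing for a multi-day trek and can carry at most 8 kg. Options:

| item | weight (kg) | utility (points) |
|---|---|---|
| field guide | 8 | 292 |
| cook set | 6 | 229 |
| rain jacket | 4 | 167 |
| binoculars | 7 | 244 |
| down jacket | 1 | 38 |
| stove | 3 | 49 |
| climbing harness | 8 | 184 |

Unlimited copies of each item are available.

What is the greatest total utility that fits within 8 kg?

334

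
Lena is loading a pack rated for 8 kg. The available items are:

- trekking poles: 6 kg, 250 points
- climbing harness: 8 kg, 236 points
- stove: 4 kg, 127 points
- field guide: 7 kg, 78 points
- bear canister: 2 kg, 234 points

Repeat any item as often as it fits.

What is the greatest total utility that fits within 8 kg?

Density check — bear canister 117.00, trekking poles 41.67, stove 31.75 are the best per kg.
Taking 4×bear canister: 8 kg used, 936 in utility.

936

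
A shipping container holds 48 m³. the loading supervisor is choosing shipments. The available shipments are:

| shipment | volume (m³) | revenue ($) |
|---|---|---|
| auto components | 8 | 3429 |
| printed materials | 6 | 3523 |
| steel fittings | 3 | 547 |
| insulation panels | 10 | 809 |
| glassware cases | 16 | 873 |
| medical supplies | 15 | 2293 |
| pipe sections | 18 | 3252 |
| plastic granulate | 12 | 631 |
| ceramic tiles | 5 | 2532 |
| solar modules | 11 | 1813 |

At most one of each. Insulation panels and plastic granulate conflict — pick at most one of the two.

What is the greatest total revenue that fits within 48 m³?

14549

A density-first pass picks auto components + printed materials + steel fittings + pipe sections + ceramic tiles — 13283 at 40 m³.
The 3 m³ tied up in steel fittings is better spent on solar modules — total rises to 14549 (48 m³).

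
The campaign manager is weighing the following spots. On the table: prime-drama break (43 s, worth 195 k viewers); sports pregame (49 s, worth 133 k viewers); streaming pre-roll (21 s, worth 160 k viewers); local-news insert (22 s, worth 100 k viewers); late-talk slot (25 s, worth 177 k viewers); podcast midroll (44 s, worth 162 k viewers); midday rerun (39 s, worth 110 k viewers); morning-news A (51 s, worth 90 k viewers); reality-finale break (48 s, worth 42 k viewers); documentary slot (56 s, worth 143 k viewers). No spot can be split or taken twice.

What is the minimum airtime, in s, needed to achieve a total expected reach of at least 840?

194

Minimise s subject to total expected reach ≥ 840.
prime-drama break + streaming pre-roll + local-news insert + late-talk slot + podcast midroll + midday rerun: 904 expected reach at 194 s.
No combination under 194 s hits 840.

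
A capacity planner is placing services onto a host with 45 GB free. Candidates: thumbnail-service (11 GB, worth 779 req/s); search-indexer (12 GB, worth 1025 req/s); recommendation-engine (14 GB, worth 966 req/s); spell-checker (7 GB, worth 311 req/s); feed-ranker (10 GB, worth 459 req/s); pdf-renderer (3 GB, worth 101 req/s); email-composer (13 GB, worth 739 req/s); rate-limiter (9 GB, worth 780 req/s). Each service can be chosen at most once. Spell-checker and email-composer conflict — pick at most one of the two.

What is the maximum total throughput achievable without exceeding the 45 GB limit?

Ranking by ratio (throughput/GB): rate-limiter 86.67, search-indexer 85.42, thumbnail-service 70.82.
Taking thumbnail-service + search-indexer + email-composer + rate-limiter: 45 GB used, 3323 in throughput.
Every other selection either busts 45 GB or breaks a pairing rule or fails to beat 3323.

3323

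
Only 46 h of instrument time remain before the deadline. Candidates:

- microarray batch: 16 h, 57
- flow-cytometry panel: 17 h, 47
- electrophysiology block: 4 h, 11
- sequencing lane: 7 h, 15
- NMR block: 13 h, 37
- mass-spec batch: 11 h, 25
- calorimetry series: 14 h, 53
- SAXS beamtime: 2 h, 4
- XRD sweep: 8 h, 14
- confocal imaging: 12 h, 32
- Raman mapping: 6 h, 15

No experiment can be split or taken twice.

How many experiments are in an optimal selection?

4

The maximum expected citations within 46 h is 153.
microarray batch + electrophysiology block + calorimetry series + confocal imaging hits 153 at 46 h.
All optima have 4 experiments.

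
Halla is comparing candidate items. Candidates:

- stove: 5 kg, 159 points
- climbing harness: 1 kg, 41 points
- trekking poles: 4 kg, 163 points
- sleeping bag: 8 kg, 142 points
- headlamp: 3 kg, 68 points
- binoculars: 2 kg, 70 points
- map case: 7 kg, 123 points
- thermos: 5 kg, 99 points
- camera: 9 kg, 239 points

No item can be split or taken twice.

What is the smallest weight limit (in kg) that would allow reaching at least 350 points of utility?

10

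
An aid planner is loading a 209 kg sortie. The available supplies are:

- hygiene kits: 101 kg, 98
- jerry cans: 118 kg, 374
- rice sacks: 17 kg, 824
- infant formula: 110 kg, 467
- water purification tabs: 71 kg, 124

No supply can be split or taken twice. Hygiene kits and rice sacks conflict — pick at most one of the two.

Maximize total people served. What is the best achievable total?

Rice sacks + infant formula + water purification tabs uses 198 of the 209 kg and totals 1415.

1415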